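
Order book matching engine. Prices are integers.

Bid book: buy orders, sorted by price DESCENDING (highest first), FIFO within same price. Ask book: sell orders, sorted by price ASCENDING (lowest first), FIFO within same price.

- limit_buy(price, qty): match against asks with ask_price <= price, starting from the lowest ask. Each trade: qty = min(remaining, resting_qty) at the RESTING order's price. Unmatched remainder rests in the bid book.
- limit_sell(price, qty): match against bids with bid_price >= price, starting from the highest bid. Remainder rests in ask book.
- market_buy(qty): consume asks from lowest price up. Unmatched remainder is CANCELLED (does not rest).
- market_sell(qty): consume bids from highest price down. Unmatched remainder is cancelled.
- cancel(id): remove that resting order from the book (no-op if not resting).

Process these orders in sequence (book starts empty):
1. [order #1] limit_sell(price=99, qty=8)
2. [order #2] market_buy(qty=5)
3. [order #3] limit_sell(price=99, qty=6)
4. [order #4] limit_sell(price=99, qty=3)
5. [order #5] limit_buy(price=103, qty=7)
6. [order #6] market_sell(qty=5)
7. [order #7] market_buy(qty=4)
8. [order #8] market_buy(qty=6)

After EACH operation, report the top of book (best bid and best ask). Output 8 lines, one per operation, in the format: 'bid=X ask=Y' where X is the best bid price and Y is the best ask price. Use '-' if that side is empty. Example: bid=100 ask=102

After op 1 [order #1] limit_sell(price=99, qty=8): fills=none; bids=[-] asks=[#1:8@99]
After op 2 [order #2] market_buy(qty=5): fills=#2x#1:5@99; bids=[-] asks=[#1:3@99]
After op 3 [order #3] limit_sell(price=99, qty=6): fills=none; bids=[-] asks=[#1:3@99 #3:6@99]
After op 4 [order #4] limit_sell(price=99, qty=3): fills=none; bids=[-] asks=[#1:3@99 #3:6@99 #4:3@99]
After op 5 [order #5] limit_buy(price=103, qty=7): fills=#5x#1:3@99 #5x#3:4@99; bids=[-] asks=[#3:2@99 #4:3@99]
After op 6 [order #6] market_sell(qty=5): fills=none; bids=[-] asks=[#3:2@99 #4:3@99]
After op 7 [order #7] market_buy(qty=4): fills=#7x#3:2@99 #7x#4:2@99; bids=[-] asks=[#4:1@99]
After op 8 [order #8] market_buy(qty=6): fills=#8x#4:1@99; bids=[-] asks=[-]

Answer: bid=- ask=99
bid=- ask=99
bid=- ask=99
bid=- ask=99
bid=- ask=99
bid=- ask=99
bid=- ask=99
bid=- ask=-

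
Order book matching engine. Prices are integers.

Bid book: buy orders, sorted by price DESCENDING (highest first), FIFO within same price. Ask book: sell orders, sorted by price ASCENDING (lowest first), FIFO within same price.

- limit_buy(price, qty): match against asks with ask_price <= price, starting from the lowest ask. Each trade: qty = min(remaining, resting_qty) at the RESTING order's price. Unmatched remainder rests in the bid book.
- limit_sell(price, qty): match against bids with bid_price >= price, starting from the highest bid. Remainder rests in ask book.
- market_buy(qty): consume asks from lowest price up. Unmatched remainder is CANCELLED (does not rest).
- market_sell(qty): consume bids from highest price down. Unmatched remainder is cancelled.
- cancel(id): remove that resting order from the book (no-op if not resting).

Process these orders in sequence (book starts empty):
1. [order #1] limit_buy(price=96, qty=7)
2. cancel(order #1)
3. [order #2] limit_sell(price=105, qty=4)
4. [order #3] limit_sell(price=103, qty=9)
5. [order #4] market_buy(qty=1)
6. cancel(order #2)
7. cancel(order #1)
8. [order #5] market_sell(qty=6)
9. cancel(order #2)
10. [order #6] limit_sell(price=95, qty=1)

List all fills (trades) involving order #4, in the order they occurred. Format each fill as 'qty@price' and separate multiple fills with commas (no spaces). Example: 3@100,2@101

After op 1 [order #1] limit_buy(price=96, qty=7): fills=none; bids=[#1:7@96] asks=[-]
After op 2 cancel(order #1): fills=none; bids=[-] asks=[-]
After op 3 [order #2] limit_sell(price=105, qty=4): fills=none; bids=[-] asks=[#2:4@105]
After op 4 [order #3] limit_sell(price=103, qty=9): fills=none; bids=[-] asks=[#3:9@103 #2:4@105]
After op 5 [order #4] market_buy(qty=1): fills=#4x#3:1@103; bids=[-] asks=[#3:8@103 #2:4@105]
After op 6 cancel(order #2): fills=none; bids=[-] asks=[#3:8@103]
After op 7 cancel(order #1): fills=none; bids=[-] asks=[#3:8@103]
After op 8 [order #5] market_sell(qty=6): fills=none; bids=[-] asks=[#3:8@103]
After op 9 cancel(order #2): fills=none; bids=[-] asks=[#3:8@103]
After op 10 [order #6] limit_sell(price=95, qty=1): fills=none; bids=[-] asks=[#6:1@95 #3:8@103]

Answer: 1@103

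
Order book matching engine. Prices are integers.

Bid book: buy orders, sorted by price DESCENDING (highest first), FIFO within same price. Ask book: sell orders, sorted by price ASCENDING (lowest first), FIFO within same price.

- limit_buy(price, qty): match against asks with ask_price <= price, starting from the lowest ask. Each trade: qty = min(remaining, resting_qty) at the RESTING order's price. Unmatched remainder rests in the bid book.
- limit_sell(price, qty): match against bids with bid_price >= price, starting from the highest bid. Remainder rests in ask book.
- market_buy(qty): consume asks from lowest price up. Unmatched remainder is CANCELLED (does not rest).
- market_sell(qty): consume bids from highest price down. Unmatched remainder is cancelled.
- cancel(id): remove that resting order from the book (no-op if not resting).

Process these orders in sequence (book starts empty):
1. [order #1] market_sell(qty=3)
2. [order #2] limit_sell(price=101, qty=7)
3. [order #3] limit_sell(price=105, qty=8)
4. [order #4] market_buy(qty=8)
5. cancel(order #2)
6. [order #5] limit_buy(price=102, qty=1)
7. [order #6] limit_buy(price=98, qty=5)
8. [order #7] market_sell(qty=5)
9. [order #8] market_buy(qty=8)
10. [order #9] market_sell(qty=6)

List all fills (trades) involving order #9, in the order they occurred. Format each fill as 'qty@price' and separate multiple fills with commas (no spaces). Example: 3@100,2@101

Answer: 1@98

Derivation:
After op 1 [order #1] market_sell(qty=3): fills=none; bids=[-] asks=[-]
After op 2 [order #2] limit_sell(price=101, qty=7): fills=none; bids=[-] asks=[#2:7@101]
After op 3 [order #3] limit_sell(price=105, qty=8): fills=none; bids=[-] asks=[#2:7@101 #3:8@105]
After op 4 [order #4] market_buy(qty=8): fills=#4x#2:7@101 #4x#3:1@105; bids=[-] asks=[#3:7@105]
After op 5 cancel(order #2): fills=none; bids=[-] asks=[#3:7@105]
After op 6 [order #5] limit_buy(price=102, qty=1): fills=none; bids=[#5:1@102] asks=[#3:7@105]
After op 7 [order #6] limit_buy(price=98, qty=5): fills=none; bids=[#5:1@102 #6:5@98] asks=[#3:7@105]
After op 8 [order #7] market_sell(qty=5): fills=#5x#7:1@102 #6x#7:4@98; bids=[#6:1@98] asks=[#3:7@105]
After op 9 [order #8] market_buy(qty=8): fills=#8x#3:7@105; bids=[#6:1@98] asks=[-]
After op 10 [order #9] market_sell(qty=6): fills=#6x#9:1@98; bids=[-] asks=[-]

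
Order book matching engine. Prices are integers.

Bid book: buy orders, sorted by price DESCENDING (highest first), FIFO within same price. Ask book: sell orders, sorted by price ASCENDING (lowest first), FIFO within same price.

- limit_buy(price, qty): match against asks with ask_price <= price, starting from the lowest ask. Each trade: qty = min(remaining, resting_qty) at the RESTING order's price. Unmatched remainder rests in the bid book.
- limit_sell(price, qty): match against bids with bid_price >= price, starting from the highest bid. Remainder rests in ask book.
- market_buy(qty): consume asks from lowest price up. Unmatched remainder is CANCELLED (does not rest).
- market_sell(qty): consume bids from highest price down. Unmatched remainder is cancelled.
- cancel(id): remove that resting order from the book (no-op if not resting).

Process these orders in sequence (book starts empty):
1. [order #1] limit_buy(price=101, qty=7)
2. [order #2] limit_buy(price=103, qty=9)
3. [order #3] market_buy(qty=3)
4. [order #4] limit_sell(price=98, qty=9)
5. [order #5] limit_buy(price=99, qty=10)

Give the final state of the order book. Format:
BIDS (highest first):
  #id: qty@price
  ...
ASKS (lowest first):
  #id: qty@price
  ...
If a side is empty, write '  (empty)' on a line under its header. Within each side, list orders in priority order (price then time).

Answer: BIDS (highest first):
  #1: 7@101
  #5: 10@99
ASKS (lowest first):
  (empty)

Derivation:
After op 1 [order #1] limit_buy(price=101, qty=7): fills=none; bids=[#1:7@101] asks=[-]
After op 2 [order #2] limit_buy(price=103, qty=9): fills=none; bids=[#2:9@103 #1:7@101] asks=[-]
After op 3 [order #3] market_buy(qty=3): fills=none; bids=[#2:9@103 #1:7@101] asks=[-]
After op 4 [order #4] limit_sell(price=98, qty=9): fills=#2x#4:9@103; bids=[#1:7@101] asks=[-]
After op 5 [order #5] limit_buy(price=99, qty=10): fills=none; bids=[#1:7@101 #5:10@99] asks=[-]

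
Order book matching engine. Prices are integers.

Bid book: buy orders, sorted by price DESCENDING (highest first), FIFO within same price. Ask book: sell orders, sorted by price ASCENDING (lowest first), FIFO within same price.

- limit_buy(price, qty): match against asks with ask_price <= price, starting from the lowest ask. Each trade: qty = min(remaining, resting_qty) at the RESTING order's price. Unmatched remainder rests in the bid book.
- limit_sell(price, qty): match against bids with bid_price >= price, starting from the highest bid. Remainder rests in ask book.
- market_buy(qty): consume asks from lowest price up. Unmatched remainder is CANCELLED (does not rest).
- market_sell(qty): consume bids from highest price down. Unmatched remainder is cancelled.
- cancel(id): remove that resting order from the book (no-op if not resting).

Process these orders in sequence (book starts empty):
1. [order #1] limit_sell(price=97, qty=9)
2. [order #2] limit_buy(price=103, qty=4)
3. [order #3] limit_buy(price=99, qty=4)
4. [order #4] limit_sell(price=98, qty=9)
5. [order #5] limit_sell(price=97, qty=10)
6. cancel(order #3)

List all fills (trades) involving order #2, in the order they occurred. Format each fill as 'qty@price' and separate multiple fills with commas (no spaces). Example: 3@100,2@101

Answer: 4@97

Derivation:
After op 1 [order #1] limit_sell(price=97, qty=9): fills=none; bids=[-] asks=[#1:9@97]
After op 2 [order #2] limit_buy(price=103, qty=4): fills=#2x#1:4@97; bids=[-] asks=[#1:5@97]
After op 3 [order #3] limit_buy(price=99, qty=4): fills=#3x#1:4@97; bids=[-] asks=[#1:1@97]
After op 4 [order #4] limit_sell(price=98, qty=9): fills=none; bids=[-] asks=[#1:1@97 #4:9@98]
After op 5 [order #5] limit_sell(price=97, qty=10): fills=none; bids=[-] asks=[#1:1@97 #5:10@97 #4:9@98]
After op 6 cancel(order #3): fills=none; bids=[-] asks=[#1:1@97 #5:10@97 #4:9@98]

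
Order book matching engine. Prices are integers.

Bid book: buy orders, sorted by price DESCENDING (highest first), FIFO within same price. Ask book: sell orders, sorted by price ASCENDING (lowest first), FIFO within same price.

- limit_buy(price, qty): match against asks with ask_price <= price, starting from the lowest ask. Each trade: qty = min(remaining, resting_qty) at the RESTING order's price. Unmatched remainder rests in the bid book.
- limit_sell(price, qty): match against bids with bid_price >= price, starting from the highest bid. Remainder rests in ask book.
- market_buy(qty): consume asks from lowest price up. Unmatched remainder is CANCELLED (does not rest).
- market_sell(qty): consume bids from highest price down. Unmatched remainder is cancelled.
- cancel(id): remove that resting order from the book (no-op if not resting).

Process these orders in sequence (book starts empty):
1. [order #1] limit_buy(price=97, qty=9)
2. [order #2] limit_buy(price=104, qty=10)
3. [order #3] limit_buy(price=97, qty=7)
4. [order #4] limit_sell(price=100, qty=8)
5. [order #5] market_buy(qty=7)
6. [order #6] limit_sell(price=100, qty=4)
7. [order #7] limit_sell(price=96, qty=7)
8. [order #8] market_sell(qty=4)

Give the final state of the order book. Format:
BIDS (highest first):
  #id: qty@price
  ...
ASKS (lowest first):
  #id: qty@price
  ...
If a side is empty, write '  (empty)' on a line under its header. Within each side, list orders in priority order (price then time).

Answer: BIDS (highest first):
  #3: 5@97
ASKS (lowest first):
  #6: 2@100

Derivation:
After op 1 [order #1] limit_buy(price=97, qty=9): fills=none; bids=[#1:9@97] asks=[-]
After op 2 [order #2] limit_buy(price=104, qty=10): fills=none; bids=[#2:10@104 #1:9@97] asks=[-]
After op 3 [order #3] limit_buy(price=97, qty=7): fills=none; bids=[#2:10@104 #1:9@97 #3:7@97] asks=[-]
After op 4 [order #4] limit_sell(price=100, qty=8): fills=#2x#4:8@104; bids=[#2:2@104 #1:9@97 #3:7@97] asks=[-]
After op 5 [order #5] market_buy(qty=7): fills=none; bids=[#2:2@104 #1:9@97 #3:7@97] asks=[-]
After op 6 [order #6] limit_sell(price=100, qty=4): fills=#2x#6:2@104; bids=[#1:9@97 #3:7@97] asks=[#6:2@100]
After op 7 [order #7] limit_sell(price=96, qty=7): fills=#1x#7:7@97; bids=[#1:2@97 #3:7@97] asks=[#6:2@100]
After op 8 [order #8] market_sell(qty=4): fills=#1x#8:2@97 #3x#8:2@97; bids=[#3:5@97] asks=[#6:2@100]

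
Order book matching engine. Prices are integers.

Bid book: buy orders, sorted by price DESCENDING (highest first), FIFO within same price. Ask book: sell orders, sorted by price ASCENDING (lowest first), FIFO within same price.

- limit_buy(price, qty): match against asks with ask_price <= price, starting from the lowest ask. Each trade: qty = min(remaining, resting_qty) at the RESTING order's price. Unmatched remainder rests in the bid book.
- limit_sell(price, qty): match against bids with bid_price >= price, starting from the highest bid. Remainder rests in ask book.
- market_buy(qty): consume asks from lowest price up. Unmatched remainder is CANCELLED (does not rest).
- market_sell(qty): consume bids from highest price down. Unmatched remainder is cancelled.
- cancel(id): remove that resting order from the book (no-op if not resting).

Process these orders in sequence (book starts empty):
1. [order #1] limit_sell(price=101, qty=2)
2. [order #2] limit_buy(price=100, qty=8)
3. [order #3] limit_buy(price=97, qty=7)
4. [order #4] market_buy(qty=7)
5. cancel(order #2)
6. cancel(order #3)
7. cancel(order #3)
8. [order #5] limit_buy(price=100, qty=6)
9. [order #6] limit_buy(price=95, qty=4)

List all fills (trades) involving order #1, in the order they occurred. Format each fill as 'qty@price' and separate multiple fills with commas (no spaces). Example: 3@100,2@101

After op 1 [order #1] limit_sell(price=101, qty=2): fills=none; bids=[-] asks=[#1:2@101]
After op 2 [order #2] limit_buy(price=100, qty=8): fills=none; bids=[#2:8@100] asks=[#1:2@101]
After op 3 [order #3] limit_buy(price=97, qty=7): fills=none; bids=[#2:8@100 #3:7@97] asks=[#1:2@101]
After op 4 [order #4] market_buy(qty=7): fills=#4x#1:2@101; bids=[#2:8@100 #3:7@97] asks=[-]
After op 5 cancel(order #2): fills=none; bids=[#3:7@97] asks=[-]
After op 6 cancel(order #3): fills=none; bids=[-] asks=[-]
After op 7 cancel(order #3): fills=none; bids=[-] asks=[-]
After op 8 [order #5] limit_buy(price=100, qty=6): fills=none; bids=[#5:6@100] asks=[-]
After op 9 [order #6] limit_buy(price=95, qty=4): fills=none; bids=[#5:6@100 #6:4@95] asks=[-]

Answer: 2@101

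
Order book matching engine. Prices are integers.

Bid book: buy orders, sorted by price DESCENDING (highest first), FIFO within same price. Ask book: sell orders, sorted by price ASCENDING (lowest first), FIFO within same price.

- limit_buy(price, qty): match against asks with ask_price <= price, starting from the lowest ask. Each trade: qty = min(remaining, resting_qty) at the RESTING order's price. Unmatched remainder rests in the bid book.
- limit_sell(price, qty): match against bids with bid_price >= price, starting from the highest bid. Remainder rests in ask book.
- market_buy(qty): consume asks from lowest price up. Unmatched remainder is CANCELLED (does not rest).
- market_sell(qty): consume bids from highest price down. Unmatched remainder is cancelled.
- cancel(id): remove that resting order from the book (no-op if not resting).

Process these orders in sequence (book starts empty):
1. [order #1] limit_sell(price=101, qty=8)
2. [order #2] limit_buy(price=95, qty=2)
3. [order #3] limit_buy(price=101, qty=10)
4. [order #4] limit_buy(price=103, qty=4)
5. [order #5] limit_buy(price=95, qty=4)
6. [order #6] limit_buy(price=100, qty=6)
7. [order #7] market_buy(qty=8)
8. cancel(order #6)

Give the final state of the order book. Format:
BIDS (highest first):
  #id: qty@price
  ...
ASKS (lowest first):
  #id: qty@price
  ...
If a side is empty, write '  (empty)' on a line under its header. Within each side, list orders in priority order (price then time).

Answer: BIDS (highest first):
  #4: 4@103
  #3: 2@101
  #2: 2@95
  #5: 4@95
ASKS (lowest first):
  (empty)

Derivation:
After op 1 [order #1] limit_sell(price=101, qty=8): fills=none; bids=[-] asks=[#1:8@101]
After op 2 [order #2] limit_buy(price=95, qty=2): fills=none; bids=[#2:2@95] asks=[#1:8@101]
After op 3 [order #3] limit_buy(price=101, qty=10): fills=#3x#1:8@101; bids=[#3:2@101 #2:2@95] asks=[-]
After op 4 [order #4] limit_buy(price=103, qty=4): fills=none; bids=[#4:4@103 #3:2@101 #2:2@95] asks=[-]
After op 5 [order #5] limit_buy(price=95, qty=4): fills=none; bids=[#4:4@103 #3:2@101 #2:2@95 #5:4@95] asks=[-]
After op 6 [order #6] limit_buy(price=100, qty=6): fills=none; bids=[#4:4@103 #3:2@101 #6:6@100 #2:2@95 #5:4@95] asks=[-]
After op 7 [order #7] market_buy(qty=8): fills=none; bids=[#4:4@103 #3:2@101 #6:6@100 #2:2@95 #5:4@95] asks=[-]
After op 8 cancel(order #6): fills=none; bids=[#4:4@103 #3:2@101 #2:2@95 #5:4@95] asks=[-]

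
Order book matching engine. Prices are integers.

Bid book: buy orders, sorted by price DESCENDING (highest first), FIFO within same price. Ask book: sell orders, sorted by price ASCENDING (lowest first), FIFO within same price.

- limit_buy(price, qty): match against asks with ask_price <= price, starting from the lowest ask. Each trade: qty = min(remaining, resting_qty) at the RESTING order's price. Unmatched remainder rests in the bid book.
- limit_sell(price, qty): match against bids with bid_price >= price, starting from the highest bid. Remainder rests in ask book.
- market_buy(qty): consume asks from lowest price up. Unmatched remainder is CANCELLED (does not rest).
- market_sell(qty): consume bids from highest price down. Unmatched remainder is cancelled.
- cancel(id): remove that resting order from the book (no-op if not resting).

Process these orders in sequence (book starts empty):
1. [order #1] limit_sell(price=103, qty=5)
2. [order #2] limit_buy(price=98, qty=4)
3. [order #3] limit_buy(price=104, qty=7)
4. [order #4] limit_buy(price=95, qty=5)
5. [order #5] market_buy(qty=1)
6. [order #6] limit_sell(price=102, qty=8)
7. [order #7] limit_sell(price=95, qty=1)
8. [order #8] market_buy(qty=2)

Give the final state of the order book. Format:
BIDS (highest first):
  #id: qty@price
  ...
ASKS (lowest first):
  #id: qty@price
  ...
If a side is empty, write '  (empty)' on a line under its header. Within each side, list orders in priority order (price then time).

After op 1 [order #1] limit_sell(price=103, qty=5): fills=none; bids=[-] asks=[#1:5@103]
After op 2 [order #2] limit_buy(price=98, qty=4): fills=none; bids=[#2:4@98] asks=[#1:5@103]
After op 3 [order #3] limit_buy(price=104, qty=7): fills=#3x#1:5@103; bids=[#3:2@104 #2:4@98] asks=[-]
After op 4 [order #4] limit_buy(price=95, qty=5): fills=none; bids=[#3:2@104 #2:4@98 #4:5@95] asks=[-]
After op 5 [order #5] market_buy(qty=1): fills=none; bids=[#3:2@104 #2:4@98 #4:5@95] asks=[-]
After op 6 [order #6] limit_sell(price=102, qty=8): fills=#3x#6:2@104; bids=[#2:4@98 #4:5@95] asks=[#6:6@102]
After op 7 [order #7] limit_sell(price=95, qty=1): fills=#2x#7:1@98; bids=[#2:3@98 #4:5@95] asks=[#6:6@102]
After op 8 [order #8] market_buy(qty=2): fills=#8x#6:2@102; bids=[#2:3@98 #4:5@95] asks=[#6:4@102]

Answer: BIDS (highest first):
  #2: 3@98
  #4: 5@95
ASKS (lowest first):
  #6: 4@102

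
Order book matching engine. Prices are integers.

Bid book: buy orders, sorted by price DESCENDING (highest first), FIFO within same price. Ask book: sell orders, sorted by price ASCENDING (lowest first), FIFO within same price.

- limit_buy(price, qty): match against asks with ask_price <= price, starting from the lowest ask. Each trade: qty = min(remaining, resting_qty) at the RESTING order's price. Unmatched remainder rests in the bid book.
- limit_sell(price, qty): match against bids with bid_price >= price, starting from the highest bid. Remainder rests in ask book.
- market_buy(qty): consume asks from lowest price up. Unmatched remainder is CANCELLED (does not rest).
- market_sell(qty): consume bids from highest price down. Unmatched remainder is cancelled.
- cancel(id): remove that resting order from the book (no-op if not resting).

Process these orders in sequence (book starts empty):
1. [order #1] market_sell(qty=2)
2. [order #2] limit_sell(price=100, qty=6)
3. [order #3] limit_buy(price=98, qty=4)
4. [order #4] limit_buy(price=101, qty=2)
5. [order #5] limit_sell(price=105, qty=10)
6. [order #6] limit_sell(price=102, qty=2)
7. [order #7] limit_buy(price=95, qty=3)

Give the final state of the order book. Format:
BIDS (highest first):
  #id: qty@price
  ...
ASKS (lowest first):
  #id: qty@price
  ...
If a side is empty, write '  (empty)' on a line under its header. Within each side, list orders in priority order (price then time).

Answer: BIDS (highest first):
  #3: 4@98
  #7: 3@95
ASKS (lowest first):
  #2: 4@100
  #6: 2@102
  #5: 10@105

Derivation:
After op 1 [order #1] market_sell(qty=2): fills=none; bids=[-] asks=[-]
After op 2 [order #2] limit_sell(price=100, qty=6): fills=none; bids=[-] asks=[#2:6@100]
After op 3 [order #3] limit_buy(price=98, qty=4): fills=none; bids=[#3:4@98] asks=[#2:6@100]
After op 4 [order #4] limit_buy(price=101, qty=2): fills=#4x#2:2@100; bids=[#3:4@98] asks=[#2:4@100]
After op 5 [order #5] limit_sell(price=105, qty=10): fills=none; bids=[#3:4@98] asks=[#2:4@100 #5:10@105]
After op 6 [order #6] limit_sell(price=102, qty=2): fills=none; bids=[#3:4@98] asks=[#2:4@100 #6:2@102 #5:10@105]
After op 7 [order #7] limit_buy(price=95, qty=3): fills=none; bids=[#3:4@98 #7:3@95] asks=[#2:4@100 #6:2@102 #5:10@105]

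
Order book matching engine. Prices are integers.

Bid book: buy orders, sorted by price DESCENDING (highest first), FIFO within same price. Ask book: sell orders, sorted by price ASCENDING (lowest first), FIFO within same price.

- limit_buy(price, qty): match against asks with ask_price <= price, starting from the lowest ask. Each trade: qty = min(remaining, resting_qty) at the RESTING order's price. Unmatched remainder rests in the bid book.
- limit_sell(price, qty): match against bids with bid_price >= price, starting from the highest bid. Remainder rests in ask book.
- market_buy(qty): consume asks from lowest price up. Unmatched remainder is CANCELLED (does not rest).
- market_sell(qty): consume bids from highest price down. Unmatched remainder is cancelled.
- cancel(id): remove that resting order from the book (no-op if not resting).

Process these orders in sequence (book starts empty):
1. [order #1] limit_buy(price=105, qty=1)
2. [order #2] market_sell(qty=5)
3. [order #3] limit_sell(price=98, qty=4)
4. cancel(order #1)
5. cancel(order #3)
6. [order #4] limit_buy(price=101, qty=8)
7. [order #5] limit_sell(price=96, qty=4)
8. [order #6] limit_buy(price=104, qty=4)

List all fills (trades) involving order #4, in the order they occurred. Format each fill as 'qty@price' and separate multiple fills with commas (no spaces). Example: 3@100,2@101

Answer: 4@101

Derivation:
After op 1 [order #1] limit_buy(price=105, qty=1): fills=none; bids=[#1:1@105] asks=[-]
After op 2 [order #2] market_sell(qty=5): fills=#1x#2:1@105; bids=[-] asks=[-]
After op 3 [order #3] limit_sell(price=98, qty=4): fills=none; bids=[-] asks=[#3:4@98]
After op 4 cancel(order #1): fills=none; bids=[-] asks=[#3:4@98]
After op 5 cancel(order #3): fills=none; bids=[-] asks=[-]
After op 6 [order #4] limit_buy(price=101, qty=8): fills=none; bids=[#4:8@101] asks=[-]
After op 7 [order #5] limit_sell(price=96, qty=4): fills=#4x#5:4@101; bids=[#4:4@101] asks=[-]
After op 8 [order #6] limit_buy(price=104, qty=4): fills=none; bids=[#6:4@104 #4:4@101] asks=[-]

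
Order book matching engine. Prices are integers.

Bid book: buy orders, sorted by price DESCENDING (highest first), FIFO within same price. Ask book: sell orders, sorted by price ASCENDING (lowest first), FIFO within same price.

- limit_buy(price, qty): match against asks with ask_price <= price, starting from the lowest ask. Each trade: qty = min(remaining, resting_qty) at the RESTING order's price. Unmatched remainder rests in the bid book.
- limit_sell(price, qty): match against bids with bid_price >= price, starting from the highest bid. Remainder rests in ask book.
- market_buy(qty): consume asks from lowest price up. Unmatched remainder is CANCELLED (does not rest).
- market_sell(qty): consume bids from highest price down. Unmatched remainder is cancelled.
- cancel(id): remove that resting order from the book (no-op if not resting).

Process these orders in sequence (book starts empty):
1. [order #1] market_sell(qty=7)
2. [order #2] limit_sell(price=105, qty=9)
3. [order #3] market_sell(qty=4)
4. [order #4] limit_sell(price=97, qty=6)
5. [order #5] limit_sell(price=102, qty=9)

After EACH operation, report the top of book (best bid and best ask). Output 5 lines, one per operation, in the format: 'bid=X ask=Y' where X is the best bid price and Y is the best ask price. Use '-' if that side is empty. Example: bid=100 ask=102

Answer: bid=- ask=-
bid=- ask=105
bid=- ask=105
bid=- ask=97
bid=- ask=97

Derivation:
After op 1 [order #1] market_sell(qty=7): fills=none; bids=[-] asks=[-]
After op 2 [order #2] limit_sell(price=105, qty=9): fills=none; bids=[-] asks=[#2:9@105]
After op 3 [order #3] market_sell(qty=4): fills=none; bids=[-] asks=[#2:9@105]
After op 4 [order #4] limit_sell(price=97, qty=6): fills=none; bids=[-] asks=[#4:6@97 #2:9@105]
After op 5 [order #5] limit_sell(price=102, qty=9): fills=none; bids=[-] asks=[#4:6@97 #5:9@102 #2:9@105]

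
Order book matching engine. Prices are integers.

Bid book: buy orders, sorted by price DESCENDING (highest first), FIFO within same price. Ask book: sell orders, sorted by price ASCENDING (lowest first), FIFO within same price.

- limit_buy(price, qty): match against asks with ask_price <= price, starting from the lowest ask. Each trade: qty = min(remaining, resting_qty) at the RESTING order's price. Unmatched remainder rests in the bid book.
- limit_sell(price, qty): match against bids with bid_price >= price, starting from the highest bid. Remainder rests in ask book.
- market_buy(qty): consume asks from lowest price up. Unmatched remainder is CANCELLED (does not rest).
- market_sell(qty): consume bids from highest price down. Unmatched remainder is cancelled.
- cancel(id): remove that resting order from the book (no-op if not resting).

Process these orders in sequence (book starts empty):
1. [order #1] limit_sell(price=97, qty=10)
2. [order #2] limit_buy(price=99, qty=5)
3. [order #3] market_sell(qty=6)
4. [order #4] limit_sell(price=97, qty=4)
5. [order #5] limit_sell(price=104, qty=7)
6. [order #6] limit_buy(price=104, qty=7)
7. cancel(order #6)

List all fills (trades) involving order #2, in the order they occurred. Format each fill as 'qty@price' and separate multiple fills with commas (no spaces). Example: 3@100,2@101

After op 1 [order #1] limit_sell(price=97, qty=10): fills=none; bids=[-] asks=[#1:10@97]
After op 2 [order #2] limit_buy(price=99, qty=5): fills=#2x#1:5@97; bids=[-] asks=[#1:5@97]
After op 3 [order #3] market_sell(qty=6): fills=none; bids=[-] asks=[#1:5@97]
After op 4 [order #4] limit_sell(price=97, qty=4): fills=none; bids=[-] asks=[#1:5@97 #4:4@97]
After op 5 [order #5] limit_sell(price=104, qty=7): fills=none; bids=[-] asks=[#1:5@97 #4:4@97 #5:7@104]
After op 6 [order #6] limit_buy(price=104, qty=7): fills=#6x#1:5@97 #6x#4:2@97; bids=[-] asks=[#4:2@97 #5:7@104]
After op 7 cancel(order #6): fills=none; bids=[-] asks=[#4:2@97 #5:7@104]

Answer: 5@97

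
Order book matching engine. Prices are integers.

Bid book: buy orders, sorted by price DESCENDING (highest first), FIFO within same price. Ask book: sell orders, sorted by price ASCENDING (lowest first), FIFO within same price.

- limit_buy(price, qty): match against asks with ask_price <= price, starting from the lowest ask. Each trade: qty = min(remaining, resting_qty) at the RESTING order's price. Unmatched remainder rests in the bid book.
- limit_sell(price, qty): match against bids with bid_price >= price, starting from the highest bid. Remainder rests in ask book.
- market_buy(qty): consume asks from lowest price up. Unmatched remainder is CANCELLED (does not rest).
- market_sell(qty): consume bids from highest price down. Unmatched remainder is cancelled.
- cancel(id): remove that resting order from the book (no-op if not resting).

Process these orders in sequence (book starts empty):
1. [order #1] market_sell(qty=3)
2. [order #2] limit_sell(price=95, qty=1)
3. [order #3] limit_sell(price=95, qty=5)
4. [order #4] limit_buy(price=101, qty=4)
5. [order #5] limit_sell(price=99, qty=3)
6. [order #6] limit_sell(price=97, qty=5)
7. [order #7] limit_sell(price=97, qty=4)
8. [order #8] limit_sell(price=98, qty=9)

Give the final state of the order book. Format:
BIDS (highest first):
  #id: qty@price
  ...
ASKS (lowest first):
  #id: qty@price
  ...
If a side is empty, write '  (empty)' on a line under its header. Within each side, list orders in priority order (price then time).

Answer: BIDS (highest first):
  (empty)
ASKS (lowest first):
  #3: 2@95
  #6: 5@97
  #7: 4@97
  #8: 9@98
  #5: 3@99

Derivation:
After op 1 [order #1] market_sell(qty=3): fills=none; bids=[-] asks=[-]
After op 2 [order #2] limit_sell(price=95, qty=1): fills=none; bids=[-] asks=[#2:1@95]
After op 3 [order #3] limit_sell(price=95, qty=5): fills=none; bids=[-] asks=[#2:1@95 #3:5@95]
After op 4 [order #4] limit_buy(price=101, qty=4): fills=#4x#2:1@95 #4x#3:3@95; bids=[-] asks=[#3:2@95]
After op 5 [order #5] limit_sell(price=99, qty=3): fills=none; bids=[-] asks=[#3:2@95 #5:3@99]
After op 6 [order #6] limit_sell(price=97, qty=5): fills=none; bids=[-] asks=[#3:2@95 #6:5@97 #5:3@99]
After op 7 [order #7] limit_sell(price=97, qty=4): fills=none; bids=[-] asks=[#3:2@95 #6:5@97 #7:4@97 #5:3@99]
After op 8 [order #8] limit_sell(price=98, qty=9): fills=none; bids=[-] asks=[#3:2@95 #6:5@97 #7:4@97 #8:9@98 #5:3@99]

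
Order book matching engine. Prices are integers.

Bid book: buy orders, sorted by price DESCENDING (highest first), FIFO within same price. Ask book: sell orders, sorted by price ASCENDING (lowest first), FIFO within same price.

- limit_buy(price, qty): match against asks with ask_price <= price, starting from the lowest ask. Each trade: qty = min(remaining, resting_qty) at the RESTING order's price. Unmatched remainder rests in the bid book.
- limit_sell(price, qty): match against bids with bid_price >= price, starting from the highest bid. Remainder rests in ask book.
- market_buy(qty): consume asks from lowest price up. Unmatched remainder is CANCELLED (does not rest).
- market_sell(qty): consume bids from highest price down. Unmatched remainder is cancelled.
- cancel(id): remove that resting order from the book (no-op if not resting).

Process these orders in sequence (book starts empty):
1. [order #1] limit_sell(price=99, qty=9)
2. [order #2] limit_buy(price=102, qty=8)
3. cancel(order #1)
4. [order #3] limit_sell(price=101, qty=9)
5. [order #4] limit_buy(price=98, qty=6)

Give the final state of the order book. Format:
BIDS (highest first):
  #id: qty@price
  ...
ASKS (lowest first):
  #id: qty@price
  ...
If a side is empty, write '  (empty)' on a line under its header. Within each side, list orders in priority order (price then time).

After op 1 [order #1] limit_sell(price=99, qty=9): fills=none; bids=[-] asks=[#1:9@99]
After op 2 [order #2] limit_buy(price=102, qty=8): fills=#2x#1:8@99; bids=[-] asks=[#1:1@99]
After op 3 cancel(order #1): fills=none; bids=[-] asks=[-]
After op 4 [order #3] limit_sell(price=101, qty=9): fills=none; bids=[-] asks=[#3:9@101]
After op 5 [order #4] limit_buy(price=98, qty=6): fills=none; bids=[#4:6@98] asks=[#3:9@101]

Answer: BIDS (highest first):
  #4: 6@98
ASKS (lowest first):
  #3: 9@101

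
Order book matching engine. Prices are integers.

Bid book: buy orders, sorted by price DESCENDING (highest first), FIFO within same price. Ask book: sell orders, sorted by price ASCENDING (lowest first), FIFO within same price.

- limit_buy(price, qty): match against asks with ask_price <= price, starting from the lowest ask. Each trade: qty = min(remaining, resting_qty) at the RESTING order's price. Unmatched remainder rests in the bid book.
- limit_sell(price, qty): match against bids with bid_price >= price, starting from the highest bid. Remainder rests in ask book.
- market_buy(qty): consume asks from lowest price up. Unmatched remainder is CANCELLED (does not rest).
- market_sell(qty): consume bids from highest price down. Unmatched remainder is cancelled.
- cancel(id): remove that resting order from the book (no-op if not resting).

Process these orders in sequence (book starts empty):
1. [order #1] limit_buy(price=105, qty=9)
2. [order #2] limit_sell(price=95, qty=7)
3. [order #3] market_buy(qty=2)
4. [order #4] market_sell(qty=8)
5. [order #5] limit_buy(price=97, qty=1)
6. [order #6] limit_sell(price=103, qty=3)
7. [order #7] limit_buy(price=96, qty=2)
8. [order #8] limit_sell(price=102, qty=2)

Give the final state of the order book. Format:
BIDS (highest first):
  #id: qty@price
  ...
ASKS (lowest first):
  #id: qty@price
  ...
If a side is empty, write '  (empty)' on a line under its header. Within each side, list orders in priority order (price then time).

Answer: BIDS (highest first):
  #5: 1@97
  #7: 2@96
ASKS (lowest first):
  #8: 2@102
  #6: 3@103

Derivation:
After op 1 [order #1] limit_buy(price=105, qty=9): fills=none; bids=[#1:9@105] asks=[-]
After op 2 [order #2] limit_sell(price=95, qty=7): fills=#1x#2:7@105; bids=[#1:2@105] asks=[-]
After op 3 [order #3] market_buy(qty=2): fills=none; bids=[#1:2@105] asks=[-]
After op 4 [order #4] market_sell(qty=8): fills=#1x#4:2@105; bids=[-] asks=[-]
After op 5 [order #5] limit_buy(price=97, qty=1): fills=none; bids=[#5:1@97] asks=[-]
After op 6 [order #6] limit_sell(price=103, qty=3): fills=none; bids=[#5:1@97] asks=[#6:3@103]
After op 7 [order #7] limit_buy(price=96, qty=2): fills=none; bids=[#5:1@97 #7:2@96] asks=[#6:3@103]
After op 8 [order #8] limit_sell(price=102, qty=2): fills=none; bids=[#5:1@97 #7:2@96] asks=[#8:2@102 #6:3@103]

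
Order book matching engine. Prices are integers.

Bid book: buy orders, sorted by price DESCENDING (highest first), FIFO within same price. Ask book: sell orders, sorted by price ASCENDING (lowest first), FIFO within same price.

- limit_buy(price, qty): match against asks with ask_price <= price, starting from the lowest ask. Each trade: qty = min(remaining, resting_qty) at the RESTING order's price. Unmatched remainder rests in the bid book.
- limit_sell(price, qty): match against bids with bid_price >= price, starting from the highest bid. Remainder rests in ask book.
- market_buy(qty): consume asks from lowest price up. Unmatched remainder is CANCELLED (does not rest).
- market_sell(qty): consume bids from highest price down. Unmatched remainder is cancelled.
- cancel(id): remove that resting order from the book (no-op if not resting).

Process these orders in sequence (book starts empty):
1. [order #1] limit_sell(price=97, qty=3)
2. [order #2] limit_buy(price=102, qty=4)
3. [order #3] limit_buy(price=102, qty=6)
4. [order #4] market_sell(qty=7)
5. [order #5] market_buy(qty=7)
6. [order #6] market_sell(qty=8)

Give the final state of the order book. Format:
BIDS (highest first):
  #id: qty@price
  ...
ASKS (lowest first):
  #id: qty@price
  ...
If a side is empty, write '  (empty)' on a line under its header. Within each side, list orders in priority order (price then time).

After op 1 [order #1] limit_sell(price=97, qty=3): fills=none; bids=[-] asks=[#1:3@97]
After op 2 [order #2] limit_buy(price=102, qty=4): fills=#2x#1:3@97; bids=[#2:1@102] asks=[-]
After op 3 [order #3] limit_buy(price=102, qty=6): fills=none; bids=[#2:1@102 #3:6@102] asks=[-]
After op 4 [order #4] market_sell(qty=7): fills=#2x#4:1@102 #3x#4:6@102; bids=[-] asks=[-]
After op 5 [order #5] market_buy(qty=7): fills=none; bids=[-] asks=[-]
After op 6 [order #6] market_sell(qty=8): fills=none; bids=[-] asks=[-]

Answer: BIDS (highest first):
  (empty)
ASKS (lowest first):
  (empty)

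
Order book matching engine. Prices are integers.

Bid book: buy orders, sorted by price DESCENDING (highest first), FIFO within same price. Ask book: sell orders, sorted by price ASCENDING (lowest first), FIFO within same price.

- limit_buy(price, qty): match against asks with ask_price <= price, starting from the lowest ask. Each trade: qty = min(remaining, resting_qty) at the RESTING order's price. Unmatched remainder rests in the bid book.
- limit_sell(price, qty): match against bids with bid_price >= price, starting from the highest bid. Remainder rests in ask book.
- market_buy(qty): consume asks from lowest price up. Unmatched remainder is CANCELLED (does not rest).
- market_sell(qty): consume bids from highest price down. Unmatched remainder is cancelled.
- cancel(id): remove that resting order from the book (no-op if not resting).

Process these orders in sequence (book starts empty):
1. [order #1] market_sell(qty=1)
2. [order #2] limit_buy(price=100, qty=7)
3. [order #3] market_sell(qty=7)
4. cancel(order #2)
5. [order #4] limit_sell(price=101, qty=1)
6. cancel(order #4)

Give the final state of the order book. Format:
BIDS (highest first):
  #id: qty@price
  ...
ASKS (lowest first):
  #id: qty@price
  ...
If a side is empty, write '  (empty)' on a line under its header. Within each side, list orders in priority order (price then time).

After op 1 [order #1] market_sell(qty=1): fills=none; bids=[-] asks=[-]
After op 2 [order #2] limit_buy(price=100, qty=7): fills=none; bids=[#2:7@100] asks=[-]
After op 3 [order #3] market_sell(qty=7): fills=#2x#3:7@100; bids=[-] asks=[-]
After op 4 cancel(order #2): fills=none; bids=[-] asks=[-]
After op 5 [order #4] limit_sell(price=101, qty=1): fills=none; bids=[-] asks=[#4:1@101]
After op 6 cancel(order #4): fills=none; bids=[-] asks=[-]

Answer: BIDS (highest first):
  (empty)
ASKS (lowest first):
  (empty)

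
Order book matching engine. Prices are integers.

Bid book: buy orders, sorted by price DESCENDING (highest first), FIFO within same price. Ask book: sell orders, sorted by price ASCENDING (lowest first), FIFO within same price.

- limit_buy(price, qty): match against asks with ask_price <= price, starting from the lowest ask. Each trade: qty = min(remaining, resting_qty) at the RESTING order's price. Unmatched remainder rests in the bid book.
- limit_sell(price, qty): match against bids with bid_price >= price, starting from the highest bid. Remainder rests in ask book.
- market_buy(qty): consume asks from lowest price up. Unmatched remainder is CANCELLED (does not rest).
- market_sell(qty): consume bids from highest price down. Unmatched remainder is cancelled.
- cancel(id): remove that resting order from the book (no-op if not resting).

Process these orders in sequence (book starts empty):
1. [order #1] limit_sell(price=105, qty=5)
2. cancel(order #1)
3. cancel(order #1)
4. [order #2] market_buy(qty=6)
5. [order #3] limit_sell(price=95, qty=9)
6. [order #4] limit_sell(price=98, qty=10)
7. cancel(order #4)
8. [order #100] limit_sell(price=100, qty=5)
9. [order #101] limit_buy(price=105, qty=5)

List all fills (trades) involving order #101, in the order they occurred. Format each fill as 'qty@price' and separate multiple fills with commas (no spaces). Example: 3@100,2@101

After op 1 [order #1] limit_sell(price=105, qty=5): fills=none; bids=[-] asks=[#1:5@105]
After op 2 cancel(order #1): fills=none; bids=[-] asks=[-]
After op 3 cancel(order #1): fills=none; bids=[-] asks=[-]
After op 4 [order #2] market_buy(qty=6): fills=none; bids=[-] asks=[-]
After op 5 [order #3] limit_sell(price=95, qty=9): fills=none; bids=[-] asks=[#3:9@95]
After op 6 [order #4] limit_sell(price=98, qty=10): fills=none; bids=[-] asks=[#3:9@95 #4:10@98]
After op 7 cancel(order #4): fills=none; bids=[-] asks=[#3:9@95]
After op 8 [order #100] limit_sell(price=100, qty=5): fills=none; bids=[-] asks=[#3:9@95 #100:5@100]
After op 9 [order #101] limit_buy(price=105, qty=5): fills=#101x#3:5@95; bids=[-] asks=[#3:4@95 #100:5@100]

Answer: 5@95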